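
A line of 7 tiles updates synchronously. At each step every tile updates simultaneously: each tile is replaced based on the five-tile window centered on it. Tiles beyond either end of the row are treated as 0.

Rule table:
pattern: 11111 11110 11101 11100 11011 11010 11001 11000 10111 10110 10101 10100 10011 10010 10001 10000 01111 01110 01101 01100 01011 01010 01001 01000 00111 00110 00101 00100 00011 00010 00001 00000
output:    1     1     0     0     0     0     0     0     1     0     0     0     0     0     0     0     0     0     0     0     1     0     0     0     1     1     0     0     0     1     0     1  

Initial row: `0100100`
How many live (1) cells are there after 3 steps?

step 1: 1000000
step 2: 0001111
step 3: 1001010
count of 1: 3

3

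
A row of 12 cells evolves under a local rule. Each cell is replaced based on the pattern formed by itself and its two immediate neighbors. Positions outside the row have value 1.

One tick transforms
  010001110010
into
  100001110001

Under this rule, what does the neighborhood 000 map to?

0

At position 3 the neighborhood is 000; the next row has 0 there.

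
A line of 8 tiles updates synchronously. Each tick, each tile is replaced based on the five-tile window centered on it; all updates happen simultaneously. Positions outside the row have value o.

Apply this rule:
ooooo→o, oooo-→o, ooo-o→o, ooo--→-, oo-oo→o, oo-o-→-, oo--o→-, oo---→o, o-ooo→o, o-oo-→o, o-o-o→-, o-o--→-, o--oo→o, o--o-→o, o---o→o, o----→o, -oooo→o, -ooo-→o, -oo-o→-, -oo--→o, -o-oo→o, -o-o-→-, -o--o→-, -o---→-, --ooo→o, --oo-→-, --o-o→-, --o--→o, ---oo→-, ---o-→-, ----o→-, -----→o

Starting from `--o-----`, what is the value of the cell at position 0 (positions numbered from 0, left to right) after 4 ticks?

-oo-oo--
oo-ooo-o
oooooooo
oooooooo
position 0 holds o

o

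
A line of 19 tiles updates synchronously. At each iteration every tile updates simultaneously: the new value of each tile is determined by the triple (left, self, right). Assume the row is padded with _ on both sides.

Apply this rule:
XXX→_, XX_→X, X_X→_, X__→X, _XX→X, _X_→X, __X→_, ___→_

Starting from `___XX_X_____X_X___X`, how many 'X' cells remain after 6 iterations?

9

___XX_XX____X_XX__X
___XX_XXX___X_XXX_X
___XX_X_XX__X_X_X_X
___XX_X_XXX_X_X_X_X
___XX_X_X_X_X_X_X_X
___XX_X_X_X_X_X_X_X
count of X: 9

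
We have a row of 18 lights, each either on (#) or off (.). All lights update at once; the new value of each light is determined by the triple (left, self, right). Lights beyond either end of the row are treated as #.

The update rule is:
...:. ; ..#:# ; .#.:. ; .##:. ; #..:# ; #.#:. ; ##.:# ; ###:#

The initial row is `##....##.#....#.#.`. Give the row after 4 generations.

###..#.#..#..#....
#####...##.##.#..#
######.#.#..#..##.
######....##.##.#.

######....##.##.#.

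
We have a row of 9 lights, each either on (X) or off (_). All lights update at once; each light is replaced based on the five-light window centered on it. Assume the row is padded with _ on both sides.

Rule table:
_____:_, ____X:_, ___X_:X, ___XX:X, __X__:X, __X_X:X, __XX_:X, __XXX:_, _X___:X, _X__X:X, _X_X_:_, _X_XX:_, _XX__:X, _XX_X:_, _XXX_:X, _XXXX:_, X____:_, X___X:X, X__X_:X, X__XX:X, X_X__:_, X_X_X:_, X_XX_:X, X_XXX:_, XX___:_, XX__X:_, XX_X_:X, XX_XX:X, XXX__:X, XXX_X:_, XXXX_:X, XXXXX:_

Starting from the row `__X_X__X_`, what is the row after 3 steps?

_X_X_XXXX

_XX__XXXX
XXX_X__XX
_X_X_XXXX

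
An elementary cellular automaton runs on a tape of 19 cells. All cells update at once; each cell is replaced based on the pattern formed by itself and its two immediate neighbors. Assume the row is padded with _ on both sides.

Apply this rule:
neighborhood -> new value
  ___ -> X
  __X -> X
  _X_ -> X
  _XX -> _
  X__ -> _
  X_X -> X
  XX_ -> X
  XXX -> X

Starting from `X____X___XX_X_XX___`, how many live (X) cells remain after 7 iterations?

iteration 1: X_XXXX_XX_XXXX_X_XX
iteration 2: XX_XXXX_XX_XXXXXX_X
iteration 3: _XX_XXXX_XX_XXXXXXX
iteration 4: X_XX_XXXX_XX_XXXXXX
iteration 5: XX_XX_XXXX_XX_XXXXX
iteration 6: _XX_XX_XXXX_XX_XXXX
iteration 7: X_XX_XX_XXXX_XX_XXX
count of X: 14

14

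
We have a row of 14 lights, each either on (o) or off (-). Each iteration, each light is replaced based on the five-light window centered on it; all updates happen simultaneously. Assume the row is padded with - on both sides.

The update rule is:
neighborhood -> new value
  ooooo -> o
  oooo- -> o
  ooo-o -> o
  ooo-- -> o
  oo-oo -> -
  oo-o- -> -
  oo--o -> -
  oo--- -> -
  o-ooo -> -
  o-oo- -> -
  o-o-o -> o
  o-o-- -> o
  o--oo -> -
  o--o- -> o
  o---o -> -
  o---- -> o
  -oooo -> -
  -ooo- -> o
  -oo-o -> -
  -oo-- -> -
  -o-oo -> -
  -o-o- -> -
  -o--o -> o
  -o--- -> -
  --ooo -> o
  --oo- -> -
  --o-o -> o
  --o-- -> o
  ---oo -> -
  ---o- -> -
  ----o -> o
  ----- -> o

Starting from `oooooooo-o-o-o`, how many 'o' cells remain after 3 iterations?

7

iteration 1: o-oooooo-o-o-o
iteration 2: o---oooo-o-o-o
iteration 3: o---o-oo-o-o-o
count of o: 7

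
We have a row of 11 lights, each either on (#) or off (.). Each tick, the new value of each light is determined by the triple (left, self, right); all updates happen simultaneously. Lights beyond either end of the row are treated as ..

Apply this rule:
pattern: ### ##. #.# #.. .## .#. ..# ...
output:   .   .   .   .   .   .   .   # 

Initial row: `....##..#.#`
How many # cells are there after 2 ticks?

7

###........
....#######
count of #: 7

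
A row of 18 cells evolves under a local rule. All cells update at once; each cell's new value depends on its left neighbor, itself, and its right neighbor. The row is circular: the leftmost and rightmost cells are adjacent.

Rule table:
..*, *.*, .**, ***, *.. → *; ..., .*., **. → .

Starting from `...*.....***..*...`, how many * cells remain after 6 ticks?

tick 1: ..*.*...***.**.*..
tick 2: .*.*.*.***.**.*.*.
tick 3: *.*.*.***.**.*.*.*
tick 4: .*.*.***.**.*.*.**
tick 5: *.*.***.**.*.*.**.
tick 6: .*.***.**.*.*.**.*
count of *: 11

11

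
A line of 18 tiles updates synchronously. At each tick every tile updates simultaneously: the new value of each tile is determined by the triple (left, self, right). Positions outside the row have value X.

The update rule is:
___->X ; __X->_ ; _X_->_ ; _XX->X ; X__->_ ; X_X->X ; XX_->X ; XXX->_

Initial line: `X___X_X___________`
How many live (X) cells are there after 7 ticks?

tick 1: X_X__X__XXXXXXXXX_
tick 2: XX______X_______XX
tick 3: _X_XXXX___XXXXX_X_
tick 4: X_XX__X_X_X___XX_X
tick 5: XXXX___X_X__X_XXXX
tick 6: ___X_X__X____XX___
tick 7: _X__X_____XX_XX_X_
count of X: 7

7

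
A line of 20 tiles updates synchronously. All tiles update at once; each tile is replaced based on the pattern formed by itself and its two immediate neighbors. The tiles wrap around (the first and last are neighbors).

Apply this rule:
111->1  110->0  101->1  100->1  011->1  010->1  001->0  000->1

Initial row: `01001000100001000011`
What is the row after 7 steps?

11101110111101111010
11011101111011110111
10111011110111101111
01110111101111011111
11101111011110111110
11011110111101111101
10111101111011111011

10111101111011111011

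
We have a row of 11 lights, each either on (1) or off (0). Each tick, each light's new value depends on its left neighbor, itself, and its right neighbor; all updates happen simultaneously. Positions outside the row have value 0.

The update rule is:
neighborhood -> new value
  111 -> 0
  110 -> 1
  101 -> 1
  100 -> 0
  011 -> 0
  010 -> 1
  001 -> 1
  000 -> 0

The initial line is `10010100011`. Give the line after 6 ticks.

10011011111

10111100101
11000101111
01001110001
11010010011
01110110101
10011011111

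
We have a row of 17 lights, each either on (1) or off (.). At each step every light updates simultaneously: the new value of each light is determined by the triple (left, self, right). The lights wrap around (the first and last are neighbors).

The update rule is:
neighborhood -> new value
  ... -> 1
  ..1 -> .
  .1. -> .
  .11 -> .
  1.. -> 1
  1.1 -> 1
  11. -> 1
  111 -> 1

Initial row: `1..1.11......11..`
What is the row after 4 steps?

11..1..1.111111..

.1..1.111111..11.
..1..1.111111..11
1..1..1.111111..1
11..1..1.111111..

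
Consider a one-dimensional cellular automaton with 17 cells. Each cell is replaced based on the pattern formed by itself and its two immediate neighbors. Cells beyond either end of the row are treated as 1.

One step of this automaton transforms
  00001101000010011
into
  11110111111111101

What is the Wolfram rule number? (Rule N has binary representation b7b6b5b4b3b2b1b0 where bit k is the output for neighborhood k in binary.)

position 16: 111 → 1  (bit 7 = 1)
position 5: 110 → 1  (bit 6 = 1)
position 6: 101 → 1  (bit 5 = 1)
position 0: 100 → 1  (bit 4 = 1)
position 4: 011 → 0  (bit 3 = 0)
position 7: 010 → 1  (bit 2 = 1)
position 3: 001 → 1  (bit 1 = 1)
position 1: 000 → 1  (bit 0 = 1)
bits b7..b0 = 11110111 = 247

247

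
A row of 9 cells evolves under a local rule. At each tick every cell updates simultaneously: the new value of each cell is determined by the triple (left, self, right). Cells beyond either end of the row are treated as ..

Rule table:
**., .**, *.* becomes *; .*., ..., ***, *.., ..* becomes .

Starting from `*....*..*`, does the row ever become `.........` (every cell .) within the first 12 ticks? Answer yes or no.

.........
all cells are . at tick 1

yes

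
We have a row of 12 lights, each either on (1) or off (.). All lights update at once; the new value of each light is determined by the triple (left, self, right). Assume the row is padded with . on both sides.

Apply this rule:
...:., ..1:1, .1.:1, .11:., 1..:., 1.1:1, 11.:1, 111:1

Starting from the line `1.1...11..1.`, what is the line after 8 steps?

.11.11.11.1.

step 1: 111..1.1.11.
step 2: .11.11111.1.
step 3: 1.11.111111.
step 4: 11.11.11111.
step 5: .11.11.1111.
step 6: 1.11.11.111.
step 7: 11.11.11.11.
step 8: .11.11.11.1.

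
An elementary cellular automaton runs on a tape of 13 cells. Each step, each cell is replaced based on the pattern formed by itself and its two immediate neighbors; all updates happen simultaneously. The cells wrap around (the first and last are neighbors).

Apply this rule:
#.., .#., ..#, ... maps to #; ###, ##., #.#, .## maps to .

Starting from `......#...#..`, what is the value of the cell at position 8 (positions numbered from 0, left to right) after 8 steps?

#############
.............
#############  (repeats step 1; period 2)
step 8: .............
position 8 holds .

.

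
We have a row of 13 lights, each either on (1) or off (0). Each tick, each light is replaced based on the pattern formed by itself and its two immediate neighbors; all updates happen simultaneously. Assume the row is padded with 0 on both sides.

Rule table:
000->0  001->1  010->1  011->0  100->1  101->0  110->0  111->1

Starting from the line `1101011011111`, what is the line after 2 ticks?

0001000001110
0011100010101

0011100010101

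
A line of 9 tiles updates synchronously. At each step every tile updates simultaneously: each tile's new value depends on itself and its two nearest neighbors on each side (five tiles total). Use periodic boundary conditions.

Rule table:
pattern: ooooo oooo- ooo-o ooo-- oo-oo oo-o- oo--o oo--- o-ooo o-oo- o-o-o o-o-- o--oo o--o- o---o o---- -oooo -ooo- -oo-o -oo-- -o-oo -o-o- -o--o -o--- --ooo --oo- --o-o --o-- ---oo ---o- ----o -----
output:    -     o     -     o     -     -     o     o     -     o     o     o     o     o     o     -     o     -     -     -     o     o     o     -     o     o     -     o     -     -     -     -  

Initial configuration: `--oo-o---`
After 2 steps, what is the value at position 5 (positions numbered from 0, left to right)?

o

--o--o---
--oooo---
position 5 holds o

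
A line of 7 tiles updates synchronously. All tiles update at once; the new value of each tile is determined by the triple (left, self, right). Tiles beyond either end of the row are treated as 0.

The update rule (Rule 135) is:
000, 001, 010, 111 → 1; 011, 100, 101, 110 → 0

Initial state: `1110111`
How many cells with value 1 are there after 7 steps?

step 1: 0100010
step 2: 1101110
step 3: 0000100
step 4: 1111101
step 5: 0111001
step 6: 1010011
step 7: 1010100
count of 1: 3

3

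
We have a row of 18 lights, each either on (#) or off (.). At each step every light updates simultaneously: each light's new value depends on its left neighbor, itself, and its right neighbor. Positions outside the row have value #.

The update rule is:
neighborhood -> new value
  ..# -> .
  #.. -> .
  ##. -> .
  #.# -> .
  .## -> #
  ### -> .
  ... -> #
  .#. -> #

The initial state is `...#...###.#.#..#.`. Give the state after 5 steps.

.#.#.#.#.#.#.#..#.

step 1: .#.#.#.#...#.#..#.
step 2: .#.#.#.#.#.#.#..#.
step 3: .#.#.#.#.#.#.#..#.  (fixed point — unchanged through step 5)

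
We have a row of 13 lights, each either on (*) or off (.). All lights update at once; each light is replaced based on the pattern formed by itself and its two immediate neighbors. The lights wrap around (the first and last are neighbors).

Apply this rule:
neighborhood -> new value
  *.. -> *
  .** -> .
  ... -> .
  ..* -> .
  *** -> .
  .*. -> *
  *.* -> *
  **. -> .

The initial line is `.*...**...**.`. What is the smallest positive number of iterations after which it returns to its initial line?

26

.**....*....*
*..*...**...*
.*.**....*...
.**..*...**..
...*.**....*.
...**..*...**
*....*.**....
**...**..*...
..*....*.**..
..**...**..*.
....*....*.**
*...**...**..
**....*....*.
..*...**...**
*.**....*....
**..*...**...
..*.**....*..
..**..*...**.
....*.**....*
*...**..*...*
.*....*.**...
.**...**..*..
...*....*.**.
...**...**..*
*....*....*.*
.*...**...**.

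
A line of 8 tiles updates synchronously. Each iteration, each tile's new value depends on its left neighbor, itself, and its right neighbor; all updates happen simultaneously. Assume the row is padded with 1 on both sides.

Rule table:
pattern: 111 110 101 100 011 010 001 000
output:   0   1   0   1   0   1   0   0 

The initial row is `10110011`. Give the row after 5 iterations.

10011010

iteration 1: 10011000
iteration 2: 11001100
iteration 3: 01100110
iteration 4: 00110010
iteration 5: 10011010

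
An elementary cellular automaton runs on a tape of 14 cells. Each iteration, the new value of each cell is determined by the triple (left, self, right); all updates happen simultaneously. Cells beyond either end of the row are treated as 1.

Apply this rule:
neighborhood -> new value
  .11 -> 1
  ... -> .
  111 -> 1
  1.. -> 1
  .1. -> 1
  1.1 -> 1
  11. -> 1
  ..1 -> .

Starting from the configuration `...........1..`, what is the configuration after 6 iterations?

111111.....111

iteration 1: 1..........11.
iteration 2: 11.........111
iteration 3: 111........111
iteration 4: 1111.......111
iteration 5: 11111......111
iteration 6: 111111.....111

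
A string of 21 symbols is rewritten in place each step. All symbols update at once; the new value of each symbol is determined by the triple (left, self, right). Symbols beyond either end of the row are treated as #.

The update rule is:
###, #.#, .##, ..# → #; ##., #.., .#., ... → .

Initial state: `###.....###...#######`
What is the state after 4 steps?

....###...###########

##.....###...########
#.....###...#########
.....###...##########
....###...###########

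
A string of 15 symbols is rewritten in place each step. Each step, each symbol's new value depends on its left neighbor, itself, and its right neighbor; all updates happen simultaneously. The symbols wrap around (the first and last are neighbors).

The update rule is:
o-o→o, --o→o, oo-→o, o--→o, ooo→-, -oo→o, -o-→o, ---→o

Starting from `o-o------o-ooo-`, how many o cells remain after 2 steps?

step 1: oooooooooooo-oo
step 2: -----------ooo-
count of o: 3

3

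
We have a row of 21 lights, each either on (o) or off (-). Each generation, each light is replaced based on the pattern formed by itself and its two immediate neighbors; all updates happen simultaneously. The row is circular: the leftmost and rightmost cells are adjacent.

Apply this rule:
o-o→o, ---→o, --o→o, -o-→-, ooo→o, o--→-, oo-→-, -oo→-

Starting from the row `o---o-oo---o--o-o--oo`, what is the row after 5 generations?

--oo-o---oo--o-o--o-o
-o--o--oo---o-o--o-o-
o--o--o---oo-o--o-o--
--o--o--oo--o--o-o--o
-o--o--o---o--o-o--o-

-o--o--o---o--o-o--o-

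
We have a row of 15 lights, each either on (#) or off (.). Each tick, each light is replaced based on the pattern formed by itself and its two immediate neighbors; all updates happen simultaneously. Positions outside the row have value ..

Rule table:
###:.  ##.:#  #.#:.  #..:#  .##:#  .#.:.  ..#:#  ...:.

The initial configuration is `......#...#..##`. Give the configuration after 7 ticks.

.#....###....#.

.....#.#.#.####
....#......#..#
...#.#....#.##.
..#...#..#..###
.#.#.#.##.###.#
#......##.#.#..
.#....###....#.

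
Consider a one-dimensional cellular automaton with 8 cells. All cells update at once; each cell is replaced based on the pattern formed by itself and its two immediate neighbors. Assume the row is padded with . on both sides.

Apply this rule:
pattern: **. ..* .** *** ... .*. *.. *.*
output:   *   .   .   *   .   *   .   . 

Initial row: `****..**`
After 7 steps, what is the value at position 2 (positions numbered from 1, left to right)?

step 1: .***...*
step 2: ..**...*
step 3: ...*...*
step 4: ...*...*  (fixed point — unchanged through step 7)
position 2 holds .

.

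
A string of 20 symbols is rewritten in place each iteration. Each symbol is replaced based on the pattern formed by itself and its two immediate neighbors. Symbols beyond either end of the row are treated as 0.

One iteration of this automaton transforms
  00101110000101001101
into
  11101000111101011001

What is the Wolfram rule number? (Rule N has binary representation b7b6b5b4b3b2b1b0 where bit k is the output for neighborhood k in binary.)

position 5: 111 → 0  (bit 7 = 0)
position 6: 110 → 0  (bit 6 = 0)
position 3: 101 → 0  (bit 5 = 0)
position 7: 100 → 0  (bit 4 = 0)
position 4: 011 → 1  (bit 3 = 1)
position 2: 010 → 1  (bit 2 = 1)
position 1: 001 → 1  (bit 1 = 1)
position 0: 000 → 1  (bit 0 = 1)
bits b7..b0 = 00001111 = 15

15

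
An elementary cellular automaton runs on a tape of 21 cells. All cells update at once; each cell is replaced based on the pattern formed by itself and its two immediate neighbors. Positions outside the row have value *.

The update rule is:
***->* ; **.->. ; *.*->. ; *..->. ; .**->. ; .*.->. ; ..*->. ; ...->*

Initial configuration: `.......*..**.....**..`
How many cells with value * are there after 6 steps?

.*****.......***.....
..***..*****..*..***.
...*....***.......*..
.*...**..*..*****....
...*.........***..**.
.*...*******..*......
count of *: 9

9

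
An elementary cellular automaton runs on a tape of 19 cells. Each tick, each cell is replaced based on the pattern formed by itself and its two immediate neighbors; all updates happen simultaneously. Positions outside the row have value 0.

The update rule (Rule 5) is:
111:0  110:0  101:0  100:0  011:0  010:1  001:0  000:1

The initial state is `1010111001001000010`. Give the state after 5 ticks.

1010000001001011010

tick 1: 1010000001001011010
tick 2: 1010111101001000010
tick 3: 1010000001001011010  (repeats tick 1; period 2)
tick 5: 1010000001001011010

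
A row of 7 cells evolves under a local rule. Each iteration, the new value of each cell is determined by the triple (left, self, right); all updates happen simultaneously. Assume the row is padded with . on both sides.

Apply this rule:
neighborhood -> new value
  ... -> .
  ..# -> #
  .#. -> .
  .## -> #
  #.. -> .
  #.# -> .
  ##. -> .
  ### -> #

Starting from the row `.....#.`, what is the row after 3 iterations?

..#....

....#..
...#...
..#....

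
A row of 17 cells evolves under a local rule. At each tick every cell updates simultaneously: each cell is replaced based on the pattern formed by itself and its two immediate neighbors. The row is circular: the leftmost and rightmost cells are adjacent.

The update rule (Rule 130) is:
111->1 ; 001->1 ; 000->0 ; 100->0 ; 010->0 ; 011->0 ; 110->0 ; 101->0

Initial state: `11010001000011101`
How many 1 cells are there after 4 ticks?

3

10000010000101000
00000100001000001
00001000010000010
00010000100000100
count of 1: 3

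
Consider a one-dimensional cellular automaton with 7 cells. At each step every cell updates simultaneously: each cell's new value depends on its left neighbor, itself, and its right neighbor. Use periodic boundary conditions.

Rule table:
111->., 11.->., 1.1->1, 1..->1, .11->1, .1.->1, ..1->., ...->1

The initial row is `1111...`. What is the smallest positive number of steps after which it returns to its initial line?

21

1...11.
111.1.1
...1111
11.1...
1.1111.
111...1
...11.1
11.1.11
..1111.
1.1...1
.1111.1
11...11
..11.1.
1.1.111
.1111..
.1...11
1111.1.
1...111
.11.1..
.1.1111
1111...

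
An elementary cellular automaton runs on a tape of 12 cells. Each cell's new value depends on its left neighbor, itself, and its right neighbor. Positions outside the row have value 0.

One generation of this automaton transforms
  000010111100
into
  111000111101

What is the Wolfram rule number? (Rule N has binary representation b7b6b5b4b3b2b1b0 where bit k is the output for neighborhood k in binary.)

position 7: 111 → 1  (bit 7 = 1)
position 9: 110 → 1  (bit 6 = 1)
position 5: 101 → 0  (bit 5 = 0)
position 10: 100 → 0  (bit 4 = 0)
position 6: 011 → 1  (bit 3 = 1)
position 4: 010 → 0  (bit 2 = 0)
position 3: 001 → 0  (bit 1 = 0)
position 0: 000 → 1  (bit 0 = 1)
bits b7..b0 = 11001001 = 201

201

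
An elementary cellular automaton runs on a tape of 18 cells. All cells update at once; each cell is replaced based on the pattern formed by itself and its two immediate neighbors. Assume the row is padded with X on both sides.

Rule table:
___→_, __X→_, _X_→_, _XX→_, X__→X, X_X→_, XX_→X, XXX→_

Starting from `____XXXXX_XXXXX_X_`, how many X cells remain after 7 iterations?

X_______X_____X___
XX_______X_____X__
_XX_______X_____X_
__XX_______X______
X__XX_______X_____
XX__XX_______X____
_XX__XX_______X___
count of X: 5

5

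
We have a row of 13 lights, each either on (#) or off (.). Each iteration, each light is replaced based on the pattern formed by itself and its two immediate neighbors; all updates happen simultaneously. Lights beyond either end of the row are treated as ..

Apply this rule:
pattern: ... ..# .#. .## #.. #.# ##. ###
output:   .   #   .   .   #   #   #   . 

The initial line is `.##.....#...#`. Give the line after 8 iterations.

#.##...#.#.#.
.#.##.#.#.#.#
#.#.##.#.#.#.
.#.#.##.#.#.#
#.#.#.##.#.#.
.#.#.#.##.#.#
#.#.#.#.##.#.
.#.#.#.#.##.#

.#.#.#.#.##.#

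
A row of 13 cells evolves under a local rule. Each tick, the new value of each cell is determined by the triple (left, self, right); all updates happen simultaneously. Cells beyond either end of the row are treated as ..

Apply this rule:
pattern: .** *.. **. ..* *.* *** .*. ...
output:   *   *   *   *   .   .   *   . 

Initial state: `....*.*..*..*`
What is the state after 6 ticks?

*.*.*.*.*.*.*

tick 1: ...**.*******
tick 2: ..***.*.....*
tick 3: .**.*.**...**
tick 4: ***.*.***.***
tick 5: *.*.*.*.*.*.*
tick 6: *.*.*.*.*.*.*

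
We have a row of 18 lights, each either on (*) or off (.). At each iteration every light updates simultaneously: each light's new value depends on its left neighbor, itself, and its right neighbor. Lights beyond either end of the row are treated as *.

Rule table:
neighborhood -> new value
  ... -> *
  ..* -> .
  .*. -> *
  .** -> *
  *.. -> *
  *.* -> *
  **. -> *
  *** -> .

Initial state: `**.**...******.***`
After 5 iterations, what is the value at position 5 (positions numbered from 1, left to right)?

*

.******.*....***..
**....******.*.**.
.****.*....*******
**..******.*......
.**.*....********.
position 5 holds *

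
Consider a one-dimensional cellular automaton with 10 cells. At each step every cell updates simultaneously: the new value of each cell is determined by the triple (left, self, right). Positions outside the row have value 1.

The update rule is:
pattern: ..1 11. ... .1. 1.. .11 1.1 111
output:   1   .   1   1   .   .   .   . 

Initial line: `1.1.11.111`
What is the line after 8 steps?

..1.......
.11.111111
..........
.111111111
..........  (repeats step 3; period 2)
step 8: .111111111

.111111111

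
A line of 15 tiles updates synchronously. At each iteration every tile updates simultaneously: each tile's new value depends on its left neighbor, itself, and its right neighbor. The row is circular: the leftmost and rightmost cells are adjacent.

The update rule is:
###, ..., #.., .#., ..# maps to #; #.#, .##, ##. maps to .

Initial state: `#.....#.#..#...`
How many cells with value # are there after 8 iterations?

#######.#######
######...######
#####.###.#####
####...#...####
###.#######.###
##...#####...##
#.###.###.###.#
...#...#...#...
count of #: 3

3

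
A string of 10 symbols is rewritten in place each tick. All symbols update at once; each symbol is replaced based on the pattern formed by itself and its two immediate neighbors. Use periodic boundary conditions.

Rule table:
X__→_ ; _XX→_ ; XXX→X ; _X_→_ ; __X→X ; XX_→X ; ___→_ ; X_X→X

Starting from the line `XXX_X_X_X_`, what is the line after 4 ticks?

_XXX_X_X_X
X_XXX_X_X_
_X_XXX_X_X
X_X_XXX_X_

X_X_XXX_X_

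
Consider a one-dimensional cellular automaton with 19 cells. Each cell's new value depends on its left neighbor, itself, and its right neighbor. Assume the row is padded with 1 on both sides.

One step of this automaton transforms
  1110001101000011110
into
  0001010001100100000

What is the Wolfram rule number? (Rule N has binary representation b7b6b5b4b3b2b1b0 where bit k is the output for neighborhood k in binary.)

position 0: 111 → 0  (bit 7 = 0)
position 2: 110 → 0  (bit 6 = 0)
position 8: 101 → 0  (bit 5 = 0)
position 3: 100 → 1  (bit 4 = 1)
position 6: 011 → 0  (bit 3 = 0)
position 9: 010 → 1  (bit 2 = 1)
position 5: 001 → 1  (bit 1 = 1)
position 4: 000 → 0  (bit 0 = 0)
bits b7..b0 = 00010110 = 22

22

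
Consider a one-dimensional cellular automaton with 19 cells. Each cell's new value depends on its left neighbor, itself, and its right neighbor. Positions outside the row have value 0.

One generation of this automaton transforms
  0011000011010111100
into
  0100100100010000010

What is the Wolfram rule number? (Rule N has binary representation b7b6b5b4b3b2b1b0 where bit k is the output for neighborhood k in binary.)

22

position 14: 111 → 0  (bit 7 = 0)
position 3: 110 → 0  (bit 6 = 0)
position 10: 101 → 0  (bit 5 = 0)
position 4: 100 → 1  (bit 4 = 1)
position 2: 011 → 0  (bit 3 = 0)
position 11: 010 → 1  (bit 2 = 1)
position 1: 001 → 1  (bit 1 = 1)
position 0: 000 → 0  (bit 0 = 0)
bits b7..b0 = 00010110 = 22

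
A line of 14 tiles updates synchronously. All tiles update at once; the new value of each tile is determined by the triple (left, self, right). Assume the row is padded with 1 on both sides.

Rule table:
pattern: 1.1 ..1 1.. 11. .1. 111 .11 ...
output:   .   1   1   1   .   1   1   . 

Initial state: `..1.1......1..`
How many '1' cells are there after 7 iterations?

13

11...1....1.11
111.1.1..1..11
111....11.1111
1111..111.1111
111111111.1111
111111111.1111  (fixed point — unchanged through iteration 7)
count of 1: 13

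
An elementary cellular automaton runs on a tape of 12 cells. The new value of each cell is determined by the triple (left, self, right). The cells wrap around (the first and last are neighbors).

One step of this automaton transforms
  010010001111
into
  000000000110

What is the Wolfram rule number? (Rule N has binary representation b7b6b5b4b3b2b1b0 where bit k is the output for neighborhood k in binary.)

128

position 9: 111 → 1  (bit 7 = 1)
position 11: 110 → 0  (bit 6 = 0)
position 0: 101 → 0  (bit 5 = 0)
position 2: 100 → 0  (bit 4 = 0)
position 8: 011 → 0  (bit 3 = 0)
position 1: 010 → 0  (bit 2 = 0)
position 3: 001 → 0  (bit 1 = 0)
position 6: 000 → 0  (bit 0 = 0)
bits b7..b0 = 10000000 = 128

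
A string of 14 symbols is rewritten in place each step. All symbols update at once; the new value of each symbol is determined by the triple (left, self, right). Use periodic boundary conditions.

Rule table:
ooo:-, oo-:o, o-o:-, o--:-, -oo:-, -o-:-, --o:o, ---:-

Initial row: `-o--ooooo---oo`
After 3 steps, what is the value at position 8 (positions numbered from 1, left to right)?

---o----o--o-o
--o----o--o---
-o----o--o----
position 8 holds -

-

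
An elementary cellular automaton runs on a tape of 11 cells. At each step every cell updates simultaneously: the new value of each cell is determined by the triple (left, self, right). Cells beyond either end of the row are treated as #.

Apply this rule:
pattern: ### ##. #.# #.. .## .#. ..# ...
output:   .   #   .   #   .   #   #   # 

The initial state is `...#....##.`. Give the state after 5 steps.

########.#.

step 1: ########.#.
step 2: .......#.#.
step 3: ########.#.  (repeats step 1; period 2)
step 5: ########.#.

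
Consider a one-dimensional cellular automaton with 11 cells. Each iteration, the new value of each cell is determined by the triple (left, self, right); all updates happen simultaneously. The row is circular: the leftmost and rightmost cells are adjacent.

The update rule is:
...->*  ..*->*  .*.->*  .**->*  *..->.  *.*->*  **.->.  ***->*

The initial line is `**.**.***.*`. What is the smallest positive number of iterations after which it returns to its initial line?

11

*.**.***.**
.**.***.***
**.***.***.
*.***.***.*
.***.***.**
***.***.**.
**.***.**.*
*.***.**.**
.***.**.***
***.**.***.
**.**.***.*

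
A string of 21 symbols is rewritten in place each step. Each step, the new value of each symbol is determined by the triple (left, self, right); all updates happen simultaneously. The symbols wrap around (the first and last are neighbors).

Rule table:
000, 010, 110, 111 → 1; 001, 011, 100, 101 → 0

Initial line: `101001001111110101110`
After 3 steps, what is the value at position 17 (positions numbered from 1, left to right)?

101001000111110100110
101001010011110100010
101001010001110101010
position 17 holds 0

0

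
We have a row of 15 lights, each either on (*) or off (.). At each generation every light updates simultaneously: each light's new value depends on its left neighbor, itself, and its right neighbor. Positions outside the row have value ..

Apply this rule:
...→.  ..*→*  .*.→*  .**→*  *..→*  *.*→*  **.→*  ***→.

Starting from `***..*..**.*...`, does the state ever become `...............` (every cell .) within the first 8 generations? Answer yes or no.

*.***********..
***.........**.
*.**.......****
*****.....**..*
*...**...******
**.****.**....*
****..*****..**
*..****...*****
generation 8 is *..****...*****, still not uniform .

no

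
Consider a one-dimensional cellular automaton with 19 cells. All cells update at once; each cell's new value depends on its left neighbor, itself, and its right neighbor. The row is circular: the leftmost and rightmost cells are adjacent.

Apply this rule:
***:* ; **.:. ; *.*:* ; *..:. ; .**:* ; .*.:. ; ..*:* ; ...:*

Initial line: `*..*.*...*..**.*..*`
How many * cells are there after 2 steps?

..*.*..**..**.*..**
.*.*..**..**.*..**.
count of *: 9

9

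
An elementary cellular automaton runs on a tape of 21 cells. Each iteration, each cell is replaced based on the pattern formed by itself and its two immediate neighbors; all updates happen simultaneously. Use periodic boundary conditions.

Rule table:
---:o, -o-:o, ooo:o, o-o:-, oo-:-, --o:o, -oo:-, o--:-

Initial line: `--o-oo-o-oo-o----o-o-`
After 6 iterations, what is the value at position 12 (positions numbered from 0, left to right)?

-

ooo----o----o-oooo-o-
-o--oooo-oooo--oo--o-
oo-o-oo---oo--o---oo-
---o----oo---oo-oo---
oooo-ooo---oo------oo
ooo---o--oo---ooooo-o
position 12 holds -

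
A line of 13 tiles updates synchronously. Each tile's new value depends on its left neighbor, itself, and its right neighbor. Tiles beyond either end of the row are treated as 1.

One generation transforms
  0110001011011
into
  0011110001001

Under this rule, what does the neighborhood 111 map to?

1

At position 12 the neighborhood is 111; the next row has 1 there.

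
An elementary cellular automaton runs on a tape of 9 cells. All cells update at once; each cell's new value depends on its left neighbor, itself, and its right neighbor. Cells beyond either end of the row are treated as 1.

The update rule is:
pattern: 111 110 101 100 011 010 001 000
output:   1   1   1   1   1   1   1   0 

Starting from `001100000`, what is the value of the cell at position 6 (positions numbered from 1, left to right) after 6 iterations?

111110001
111111011
111111111
111111111  (fixed point — unchanged through iteration 6)
position 6 holds 1

1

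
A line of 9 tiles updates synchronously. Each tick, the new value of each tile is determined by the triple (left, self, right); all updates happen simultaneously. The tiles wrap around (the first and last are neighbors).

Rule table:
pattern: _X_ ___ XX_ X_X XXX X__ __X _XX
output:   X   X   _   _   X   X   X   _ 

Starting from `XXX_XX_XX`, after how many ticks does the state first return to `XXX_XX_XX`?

tick 1: XX______X
tick 2: X_XXXXXX_
tick 3: X__XXXX__
tick 4: XXX_XX_XX

4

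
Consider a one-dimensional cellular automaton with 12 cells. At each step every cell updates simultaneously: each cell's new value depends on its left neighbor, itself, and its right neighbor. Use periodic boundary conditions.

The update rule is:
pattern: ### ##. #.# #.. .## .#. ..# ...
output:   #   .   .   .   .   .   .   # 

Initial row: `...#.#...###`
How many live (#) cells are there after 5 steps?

8

step 1: .#.....#..#.
step 2: ...###......
step 3: ##..#..#####
step 4: #.......####
step 5: ..#####..###
count of #: 8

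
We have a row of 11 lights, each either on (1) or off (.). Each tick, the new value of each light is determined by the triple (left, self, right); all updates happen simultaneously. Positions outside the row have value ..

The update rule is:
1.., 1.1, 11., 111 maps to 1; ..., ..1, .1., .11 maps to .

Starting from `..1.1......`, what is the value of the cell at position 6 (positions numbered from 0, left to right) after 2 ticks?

...1.1.....
....1.1....
position 6 holds 1

1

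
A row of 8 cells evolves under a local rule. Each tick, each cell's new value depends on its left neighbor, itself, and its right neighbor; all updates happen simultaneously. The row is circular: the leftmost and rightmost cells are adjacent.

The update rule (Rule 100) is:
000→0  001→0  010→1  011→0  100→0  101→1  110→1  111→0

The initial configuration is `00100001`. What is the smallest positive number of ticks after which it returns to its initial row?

1

00100001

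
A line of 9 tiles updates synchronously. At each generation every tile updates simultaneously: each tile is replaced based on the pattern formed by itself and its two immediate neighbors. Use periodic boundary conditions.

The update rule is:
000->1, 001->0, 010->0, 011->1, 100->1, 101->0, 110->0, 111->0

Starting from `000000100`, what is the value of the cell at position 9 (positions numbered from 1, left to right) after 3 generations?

111110011
000001010
111100001
position 9 holds 1

1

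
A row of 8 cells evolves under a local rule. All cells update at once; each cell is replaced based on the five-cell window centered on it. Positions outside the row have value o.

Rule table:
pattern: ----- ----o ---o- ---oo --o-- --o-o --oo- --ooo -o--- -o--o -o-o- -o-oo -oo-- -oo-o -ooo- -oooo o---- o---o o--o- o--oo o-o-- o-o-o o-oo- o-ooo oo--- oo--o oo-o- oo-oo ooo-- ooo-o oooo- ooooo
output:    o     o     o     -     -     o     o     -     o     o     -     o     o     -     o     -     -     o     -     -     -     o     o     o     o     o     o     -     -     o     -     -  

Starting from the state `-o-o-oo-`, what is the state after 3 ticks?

oo-ooo--
-o-oo-o-
oooo-ooo

oooo-ooo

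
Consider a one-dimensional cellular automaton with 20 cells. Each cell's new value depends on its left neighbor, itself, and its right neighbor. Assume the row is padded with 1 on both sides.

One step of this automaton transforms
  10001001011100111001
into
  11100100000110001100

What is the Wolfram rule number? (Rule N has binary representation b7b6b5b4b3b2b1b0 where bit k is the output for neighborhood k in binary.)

position 10: 111 → 0  (bit 7 = 0)
position 0: 110 → 1  (bit 6 = 1)
position 8: 101 → 0  (bit 5 = 0)
position 1: 100 → 1  (bit 4 = 1)
position 9: 011 → 0  (bit 3 = 0)
position 4: 010 → 0  (bit 2 = 0)
position 3: 001 → 0  (bit 1 = 0)
position 2: 000 → 1  (bit 0 = 1)
bits b7..b0 = 01010001 = 81

81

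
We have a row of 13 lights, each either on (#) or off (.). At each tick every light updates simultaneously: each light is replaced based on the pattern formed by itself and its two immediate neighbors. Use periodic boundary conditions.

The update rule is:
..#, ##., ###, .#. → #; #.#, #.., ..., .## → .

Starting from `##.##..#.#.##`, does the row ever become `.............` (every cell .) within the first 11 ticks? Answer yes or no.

no

##..#.##.#..#
##.##..#.#.#.
.#..#.##.#.#.
##.##..#.#.#.  (repeats tick 2; period 2)
tick 11: .#..#.##.#.#.
tick 11 is .#..#.##.#.#., still not uniform .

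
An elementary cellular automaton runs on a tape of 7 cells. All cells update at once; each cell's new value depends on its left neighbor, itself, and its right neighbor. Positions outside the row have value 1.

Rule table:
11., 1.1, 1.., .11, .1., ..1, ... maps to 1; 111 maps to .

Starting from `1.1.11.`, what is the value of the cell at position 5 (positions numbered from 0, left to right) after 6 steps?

.

1111111
.......
1111111  (repeats step 1; period 2)
step 6: .......
position 5 holds .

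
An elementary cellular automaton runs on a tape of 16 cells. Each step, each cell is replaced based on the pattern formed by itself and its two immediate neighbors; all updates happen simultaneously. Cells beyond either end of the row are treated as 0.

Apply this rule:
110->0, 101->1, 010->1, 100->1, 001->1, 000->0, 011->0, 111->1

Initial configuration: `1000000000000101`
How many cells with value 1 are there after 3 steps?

1100000000001111
0010000000010110
0111000000111001
count of 1: 7

7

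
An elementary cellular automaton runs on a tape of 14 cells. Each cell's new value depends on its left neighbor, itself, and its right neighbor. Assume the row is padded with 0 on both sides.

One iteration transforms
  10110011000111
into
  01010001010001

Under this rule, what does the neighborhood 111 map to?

At position 12 the neighborhood is 111; the next row has 0 there.

0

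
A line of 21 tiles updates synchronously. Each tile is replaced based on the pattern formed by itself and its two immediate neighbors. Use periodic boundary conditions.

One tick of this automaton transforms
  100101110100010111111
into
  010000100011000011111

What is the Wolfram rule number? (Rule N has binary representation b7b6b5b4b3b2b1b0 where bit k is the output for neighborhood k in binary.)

position 6: 111 → 1  (bit 7 = 1)
position 0: 110 → 0  (bit 6 = 0)
position 4: 101 → 0  (bit 5 = 0)
position 1: 100 → 1  (bit 4 = 1)
position 5: 011 → 0  (bit 3 = 0)
position 3: 010 → 0  (bit 2 = 0)
position 2: 001 → 0  (bit 1 = 0)
position 11: 000 → 1  (bit 0 = 1)
bits b7..b0 = 10010001 = 145

145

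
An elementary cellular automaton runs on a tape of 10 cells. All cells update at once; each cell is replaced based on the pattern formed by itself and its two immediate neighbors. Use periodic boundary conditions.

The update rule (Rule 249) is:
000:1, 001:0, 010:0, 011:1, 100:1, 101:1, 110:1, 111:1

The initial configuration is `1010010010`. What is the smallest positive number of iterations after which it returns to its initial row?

10

0101001001
1010100100
0101010010
0010101001
1001010100
0100101010
0010010101
1001001010
0100100101
1010010010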